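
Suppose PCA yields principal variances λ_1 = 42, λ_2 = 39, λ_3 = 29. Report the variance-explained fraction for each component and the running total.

Step 1 — total variance = trace(Sigma) = Σ λ_i = 42 + 39 + 29 = 110.

Step 2 — fraction explained by component i = λ_i / Σ λ:
  PC1: 42/110 = 0.3818
  PC2: 39/110 = 0.3545
  PC3: 29/110 = 0.2636

Step 3 — cumulative fraction after k components = (λ_1 + ... + λ_k) / Σ λ:
  k = 1: 42/110 = 0.3818
  k = 2: (42 + 39)/110 = 81/110 = 0.7364
  k = 3: (42 + 39 + 29)/110 = 110/110 = 1

Summary (fraction, with percent):

explained: PC1 0.3818 (38.18%), PC2 0.3545 (35.45%), PC3 0.2636 (26.36%);  cumulative: 0.3818, 0.7364, 1


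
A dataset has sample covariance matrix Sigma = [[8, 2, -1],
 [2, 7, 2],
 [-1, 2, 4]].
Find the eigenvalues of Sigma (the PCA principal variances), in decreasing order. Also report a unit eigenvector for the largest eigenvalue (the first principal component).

Step 1 — characteristic polynomial p(λ) = det(λI - Sigma) = λ³ - tr·λ² + c_1·λ - det, where tr = trace, c_1 = sum of the principal 2×2 minors, det = det(Sigma):
  tr = 8 + 7 + 4 = 19,
  c_1 = (8·7 - (2)²) + (8·4 - (-1)²) + (7·4 - (2)²) = 52 + 31 + 24 = 107,
  det = 8·(7·4 - (2)²) - (2)·((2)·4 - (2)·(-1)) + (-1)·((2)·(2) - 7·(-1)) = 8·(24) - (2)·(10) + (-1)·(11) = 161.
  So p(λ) = λ³ - 19λ² + 107λ - 161.
Step 2 — look for an integer root (rational root theorem: any rational root is an integer divisor of 161). Testing λ = 7:
  p(7) = 343 - 931 + 749 - 161 = 0  ✓
  Dividing out (λ - 7): p(λ) = (λ - 7)(λ² - 12λ + 23).
Step 3 — remaining eigenvalues from the quadratic λ² - 12λ + 23 = 0:
  Δ = 12² - 4·23 = 144 - 92 = 52,  λ = (12 ± √52)/2 = (12 ± 7.2111)/2 ≈ 9.6056 or 2.3944.
  Sorted: λ_1 = 9.6056,  λ_2 = 7,  λ_3 = 2.3944  (check: sum = 19 = tr ✓).

Step 4 — unit eigenvector for λ_1 ≈ 9.6056: v spans the null space of (Sigma - λ_1 I), whose rows are
  r_1 = (-1.6056, 2, -1),  r_2 = (2, -2.6056, 2),  r_3 = (-1, 2, -5.6056).
  v is orthogonal to every row, so take v ∝ r_1 × r_2 = ((2)·(2) - (-1)·(-2.6056), (-1)·(2) - (-1.6056)·(2), (-1.6056)·(-2.6056) - (2)·(2)) ≈ (1.3944, 1.2111, 0.1833).
  Let u = (1.3944, 1.2111, 0.1833).
  ||u|| = √((1.3944)² + (1.2111)² + (0.1833)²) = √(3.4449) ≈ 1.856,  v_1 = u/||u|| ≈ (0.7513, 0.6525, 0.0988) (||v_1|| = 1).

λ_1 = 9.6056,  λ_2 = 7,  λ_3 = 2.3944;  v_1 ≈ (0.7513, 0.6525, 0.0988)


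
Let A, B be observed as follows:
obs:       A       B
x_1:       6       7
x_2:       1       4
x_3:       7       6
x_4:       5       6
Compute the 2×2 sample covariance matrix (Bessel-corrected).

Step 1 — column means:
  mean(A) = (6 + 1 + 7 + 5) / 4 = 19/4 = 4.75
  mean(B) = (7 + 4 + 6 + 6) / 4 = 23/4 = 5.75

Step 2 — sample covariance S[i,j] = (1/(n-1)) · Σ_k (x_{k,i} - mean_i) · (x_{k,j} - mean_j), with n-1 = 3.
  S[A,A] = ((1.25)·(1.25) + (-3.75)·(-3.75) + (2.25)·(2.25) + (0.25)·(0.25)) / 3 = 20.75/3 = 6.9167
  S[A,B] = ((1.25)·(1.25) + (-3.75)·(-1.75) + (2.25)·(0.25) + (0.25)·(0.25)) / 3 = 8.75/3 = 2.9167
  S[B,B] = ((1.25)·(1.25) + (-1.75)·(-1.75) + (0.25)·(0.25) + (0.25)·(0.25)) / 3 = 4.75/3 = 1.5833

S is symmetric (S[j,i] = S[i,j]). Assembling:

S = [[6.9167, 2.9167],
 [2.9167, 1.5833]]


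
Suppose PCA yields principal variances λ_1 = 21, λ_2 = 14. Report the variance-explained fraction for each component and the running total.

Step 1 — total variance = trace(Sigma) = Σ λ_i = 21 + 14 = 35.

Step 2 — fraction explained by component i = λ_i / Σ λ:
  PC1: 21/35 = 0.6
  PC2: 14/35 = 0.4

Step 3 — cumulative fraction after k components = (λ_1 + ... + λ_k) / Σ λ:
  k = 1: 21/35 = 0.6
  k = 2: (21 + 14)/35 = 35/35 = 1

Summary (fraction, with percent):

explained: PC1 0.6 (60%), PC2 0.4 (40%);  cumulative: 0.6, 1


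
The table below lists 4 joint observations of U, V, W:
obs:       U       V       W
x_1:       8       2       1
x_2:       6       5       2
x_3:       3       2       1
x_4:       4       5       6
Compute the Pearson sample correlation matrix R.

Step 1 — column means:
  mean(U) = (8 + 6 + 3 + 4) / 4 = 21/4 = 5.25
  mean(V) = (2 + 5 + 2 + 5) / 4 = 14/4 = 3.5
  mean(W) = (1 + 2 + 1 + 6) / 4 = 10/4 = 2.5

Step 2 — sample variances and covariances s[i,j] = (1/(n-1)) · Σ_k (x_{k,i} - mean_i) · (x_{k,j} - mean_j), with n-1 = 3:
  s[U,U] = ((2.75)·(2.75) + (0.75)·(0.75) + (-2.25)·(-2.25) + (-1.25)·(-1.25)) / 3 = 14.75/3 = 4.9167
  s[U,V] = ((2.75)·(-1.5) + (0.75)·(1.5) + (-2.25)·(-1.5) + (-1.25)·(1.5)) / 3 = -1.5/3 = -0.5
  s[U,W] = ((2.75)·(-1.5) + (0.75)·(-0.5) + (-2.25)·(-1.5) + (-1.25)·(3.5)) / 3 = -5.5/3 = -1.8333
  s[V,V] = ((-1.5)·(-1.5) + (1.5)·(1.5) + (-1.5)·(-1.5) + (1.5)·(1.5)) / 3 = 9/3 = 3
  s[V,W] = ((-1.5)·(-1.5) + (1.5)·(-0.5) + (-1.5)·(-1.5) + (1.5)·(3.5)) / 3 = 9/3 = 3
  s[W,W] = ((-1.5)·(-1.5) + (-0.5)·(-0.5) + (-1.5)·(-1.5) + (3.5)·(3.5)) / 3 = 17/3 = 5.6667
  Sample standard deviations s_i = √(s[i,i]):
  s(U) = √(4.9167) = 2.2174
  s(V) = √(3) = 1.7321
  s(W) = √(5.6667) = 2.3805

Step 3 — r_{ij} = s_{ij} / (s_i · s_j):
  r[U,U] = 1 (diagonal).
  r[U,V] = -0.5 / (2.2174 · 1.7321) = -0.5 / 3.8406 = -0.1302
  r[U,W] = -1.8333 / (2.2174 · 2.3805) = -1.8333 / 5.2784 = -0.3473
  r[V,V] = 1 (diagonal).
  r[V,W] = 3 / (1.7321 · 2.3805) = 3 / 4.1231 = 0.7276
  r[W,W] = 1 (diagonal).

R is symmetric with unit diagonal. Assembling:

R = [[1, -0.1302, -0.3473],
 [-0.1302, 1, 0.7276],
 [-0.3473, 0.7276, 1]]


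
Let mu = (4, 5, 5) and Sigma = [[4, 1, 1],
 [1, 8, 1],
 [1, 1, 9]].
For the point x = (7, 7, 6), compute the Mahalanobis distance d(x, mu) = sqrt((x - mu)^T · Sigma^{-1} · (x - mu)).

Step 1 — centre the observation: (x - mu) = (3, 2, 1).

Step 2 — invert Sigma (cofactor / det for 3×3, or solve directly):
  Sigma^{-1} = [[0.2639, -0.0297, -0.026],
 [-0.0297, 0.1301, -0.0112],
 [-0.026, -0.0112, 0.1152]].

Step 3 — form the quadratic (x - mu)^T · Sigma^{-1} · (x - mu):
  Sigma^{-1} · (x - mu) = (0.7063, 0.1599, 0.0149).
  (x - mu)^T · [Sigma^{-1} · (x - mu)] = (3)·(0.7063) + (2)·(0.1599) + (1)·(0.0149) = 2.4535.

Step 4 — take square root: d = √(2.4535) ≈ 1.5664.

d(x, mu) = √(2.4535) ≈ 1.5664


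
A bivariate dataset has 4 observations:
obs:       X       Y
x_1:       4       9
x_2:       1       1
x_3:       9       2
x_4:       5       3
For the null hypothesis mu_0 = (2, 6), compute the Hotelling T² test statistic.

Step 1 — sample mean vector:
  mean(X) = (4 + 1 + 9 + 5) / 4 = 19/4 = 4.75
  mean(Y) = (9 + 1 + 2 + 3) / 4 = 15/4 = 3.75
  x̄ = (4.75, 3.75),  deviation x̄ - mu_0 = (4.75, 3.75) - (2, 6) = (2.75, -2.25).

Step 2 — sample covariance matrix, S[i,j] = (1/(n-1)) · Σ_k (x_{k,i} - mean_i) · (x_{k,j} - mean_j), divisor n-1 = 3:
  S[X,X] = ((-0.75)·(-0.75) + (-3.75)·(-3.75) + (4.25)·(4.25) + (0.25)·(0.25)) / 3 = 32.75/3 = 10.9167
  S[X,Y] = ((-0.75)·(5.25) + (-3.75)·(-2.75) + (4.25)·(-1.75) + (0.25)·(-0.75)) / 3 = -1.25/3 = -0.4167
  S[Y,Y] = ((5.25)·(5.25) + (-2.75)·(-2.75) + (-1.75)·(-1.75) + (-0.75)·(-0.75)) / 3 = 38.75/3 = 12.9167
  S = [[10.9167, -0.4167],
 [-0.4167, 12.9167]].

Step 3 — invert S. det(S) = 10.9167·12.9167 - (-0.4167)² = 140.8333.
  S^{-1} = (1/det) · [[d, -b], [-b, a]] = [[0.0917, 0.003],
 [0.003, 0.0775]].

Step 4 — quadratic form (x̄ - mu_0)^T · S^{-1} · (x̄ - mu_0):
  S^{-1} · (x̄ - mu_0) = (0.2456, -0.1663),
  (x̄ - mu_0)^T · [...] = (2.75)·(0.2456) + (-2.25)·(-0.1663) = 1.0494.

Step 5 — scale by n: T² = 4 · 1.0494 = 4.1976.

T² ≈ 4.1976


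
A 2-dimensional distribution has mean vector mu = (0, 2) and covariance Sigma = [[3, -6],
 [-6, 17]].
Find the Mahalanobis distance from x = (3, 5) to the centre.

Step 1 — centre the observation: (x - mu) = (3, 3).

Step 2 — invert Sigma. det(Sigma) = 3·17 - (-6)² = 15.
  Sigma^{-1} = (1/det) · [[d, -b], [-b, a]] = [[1.1333, 0.4],
 [0.4, 0.2]].

Step 3 — form the quadratic (x - mu)^T · Sigma^{-1} · (x - mu):
  Sigma^{-1} · (x - mu) = (4.6, 1.8).
  (x - mu)^T · [Sigma^{-1} · (x - mu)] = (3)·(4.6) + (3)·(1.8) = 19.2.

Step 4 — take square root: d = √(19.2) ≈ 4.3818.

d(x, mu) = √(19.2) ≈ 4.3818


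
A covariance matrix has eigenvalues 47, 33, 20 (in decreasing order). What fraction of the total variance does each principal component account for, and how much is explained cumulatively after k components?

Step 1 — total variance = trace(Sigma) = Σ λ_i = 47 + 33 + 20 = 100.

Step 2 — fraction explained by component i = λ_i / Σ λ:
  PC1: 47/100 = 0.47
  PC2: 33/100 = 0.33
  PC3: 20/100 = 0.2

Step 3 — cumulative fraction after k components = (λ_1 + ... + λ_k) / Σ λ:
  k = 1: 47/100 = 0.47
  k = 2: (47 + 33)/100 = 80/100 = 0.8
  k = 3: (47 + 33 + 20)/100 = 100/100 = 1

Summary (fraction, with percent):

explained: PC1 0.47 (47%), PC2 0.33 (33%), PC3 0.2 (20%);  cumulative: 0.47, 0.8, 1


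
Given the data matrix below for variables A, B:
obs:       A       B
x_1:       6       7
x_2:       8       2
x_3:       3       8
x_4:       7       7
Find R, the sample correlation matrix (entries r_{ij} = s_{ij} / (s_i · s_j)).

Step 1 — column means:
  mean(A) = (6 + 8 + 3 + 7) / 4 = 24/4 = 6
  mean(B) = (7 + 2 + 8 + 7) / 4 = 24/4 = 6

Step 2 — sample variances and covariances s[i,j] = (1/(n-1)) · Σ_k (x_{k,i} - mean_i) · (x_{k,j} - mean_j), with n-1 = 3:
  s[A,A] = ((0)·(0) + (2)·(2) + (-3)·(-3) + (1)·(1)) / 3 = 14/3 = 4.6667
  s[A,B] = ((0)·(1) + (2)·(-4) + (-3)·(2) + (1)·(1)) / 3 = -13/3 = -4.3333
  s[B,B] = ((1)·(1) + (-4)·(-4) + (2)·(2) + (1)·(1)) / 3 = 22/3 = 7.3333
  Sample standard deviations s_i = √(s[i,i]):
  s(A) = √(4.6667) = 2.1602
  s(B) = √(7.3333) = 2.708

Step 3 — r_{ij} = s_{ij} / (s_i · s_j):
  r[A,A] = 1 (diagonal).
  r[A,B] = -4.3333 / (2.1602 · 2.708) = -4.3333 / 5.85 = -0.7407
  r[B,B] = 1 (diagonal).

R is symmetric with unit diagonal. Assembling:

R = [[1, -0.7407],
 [-0.7407, 1]]


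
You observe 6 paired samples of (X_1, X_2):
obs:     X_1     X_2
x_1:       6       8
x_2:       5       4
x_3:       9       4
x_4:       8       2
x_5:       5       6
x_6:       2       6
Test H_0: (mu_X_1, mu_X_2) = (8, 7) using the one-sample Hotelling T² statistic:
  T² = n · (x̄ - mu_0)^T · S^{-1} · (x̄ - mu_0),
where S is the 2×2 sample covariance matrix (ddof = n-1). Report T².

Step 1 — sample mean vector:
  mean(X_1) = (6 + 5 + 9 + 8 + 5 + 2) / 6 = 35/6 = 5.8333
  mean(X_2) = (8 + 4 + 4 + 2 + 6 + 6) / 6 = 30/6 = 5
  x̄ = (5.8333, 5),  deviation x̄ - mu_0 = (5.8333, 5) - (8, 7) = (-2.1667, -2).

Step 2 — sample covariance matrix, S[i,j] = (1/(n-1)) · Σ_k (x_{k,i} - mean_i) · (x_{k,j} - mean_j), divisor n-1 = 5:
  S[X_1,X_1] = ((0.1667)·(0.1667) + (-0.8333)·(-0.8333) + (3.1667)·(3.1667) + (2.1667)·(2.1667) + (-0.8333)·(-0.8333) + (-3.8333)·(-3.8333)) / 5 = 30.8333/5 = 6.1667
  S[X_1,X_2] = ((0.1667)·(3) + (-0.8333)·(-1) + (3.1667)·(-1) + (2.1667)·(-3) + (-0.8333)·(1) + (-3.8333)·(1)) / 5 = -13/5 = -2.6
  S[X_2,X_2] = ((3)·(3) + (-1)·(-1) + (-1)·(-1) + (-3)·(-3) + (1)·(1) + (1)·(1)) / 5 = 22/5 = 4.4
  S = [[6.1667, -2.6],
 [-2.6, 4.4]].

Step 3 — invert S. det(S) = 6.1667·4.4 - (-2.6)² = 20.3733.
  S^{-1} = (1/det) · [[d, -b], [-b, a]] = [[0.216, 0.1276],
 [0.1276, 0.3027]].

Step 4 — quadratic form (x̄ - mu_0)^T · S^{-1} · (x̄ - mu_0):
  S^{-1} · (x̄ - mu_0) = (-0.7232, -0.8819),
  (x̄ - mu_0)^T · [...] = (-2.1667)·(-0.7232) + (-2)·(-0.8819) = 3.3306.

Step 5 — scale by n: T² = 6 · 3.3306 = 19.9836.

T² ≈ 19.9836


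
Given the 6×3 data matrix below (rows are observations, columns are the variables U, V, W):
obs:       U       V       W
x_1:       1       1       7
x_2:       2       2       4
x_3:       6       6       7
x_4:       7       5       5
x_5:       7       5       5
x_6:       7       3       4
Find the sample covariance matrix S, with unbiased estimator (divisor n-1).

Step 1 — column means:
  mean(U) = (1 + 2 + 6 + 7 + 7 + 7) / 6 = 30/6 = 5
  mean(V) = (1 + 2 + 6 + 5 + 5 + 3) / 6 = 22/6 = 3.6667
  mean(W) = (7 + 4 + 7 + 5 + 5 + 4) / 6 = 32/6 = 5.3333

Step 2 — sample covariance S[i,j] = (1/(n-1)) · Σ_k (x_{k,i} - mean_i) · (x_{k,j} - mean_j), with n-1 = 5.
  S[U,U] = ((-4)·(-4) + (-3)·(-3) + (1)·(1) + (2)·(2) + (2)·(2) + (2)·(2)) / 5 = 38/5 = 7.6
  S[U,V] = ((-4)·(-2.6667) + (-3)·(-1.6667) + (1)·(2.3333) + (2)·(1.3333) + (2)·(1.3333) + (2)·(-0.6667)) / 5 = 22/5 = 4.4
  S[U,W] = ((-4)·(1.6667) + (-3)·(-1.3333) + (1)·(1.6667) + (2)·(-0.3333) + (2)·(-0.3333) + (2)·(-1.3333)) / 5 = -5/5 = -1
  S[V,V] = ((-2.6667)·(-2.6667) + (-1.6667)·(-1.6667) + (2.3333)·(2.3333) + (1.3333)·(1.3333) + (1.3333)·(1.3333) + (-0.6667)·(-0.6667)) / 5 = 19.3333/5 = 3.8667
  S[V,W] = ((-2.6667)·(1.6667) + (-1.6667)·(-1.3333) + (2.3333)·(1.6667) + (1.3333)·(-0.3333) + (1.3333)·(-0.3333) + (-0.6667)·(-1.3333)) / 5 = 1.6667/5 = 0.3333
  S[W,W] = ((1.6667)·(1.6667) + (-1.3333)·(-1.3333) + (1.6667)·(1.6667) + (-0.3333)·(-0.3333) + (-0.3333)·(-0.3333) + (-1.3333)·(-1.3333)) / 5 = 9.3333/5 = 1.8667

S is symmetric (S[j,i] = S[i,j]). Assembling:

S = [[7.6, 4.4, -1],
 [4.4, 3.8667, 0.3333],
 [-1, 0.3333, 1.8667]]


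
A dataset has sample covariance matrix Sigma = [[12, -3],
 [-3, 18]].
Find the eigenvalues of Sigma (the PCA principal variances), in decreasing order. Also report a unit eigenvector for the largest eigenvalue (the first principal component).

Step 1 — characteristic polynomial of 2×2 Sigma:
  det(Sigma - λI) = λ² - trace · λ + det = 0.
  trace = 12 + 18 = 30, det = 12·18 - (-3)² = 207.
Step 2 — discriminant:
  Δ = trace² - 4·det = 900 - 828 = 72.
Step 3 — eigenvalues:
  λ = (trace ± √Δ)/2 = (30 ± 8.4853)/2,
  λ_1 = 19.2426,  λ_2 = 10.7574.

Step 4 — unit eigenvector for λ_1: solve (Sigma - λ_1 I)v = 0. First row:
  (12 - 19.2426)·v_x + (-3)·v_y = 0, i.e. (-7.2426)·v_x + (-3)·v_y = 0,
  so v ∝ (b, λ_1 - a) = (-3, 7.2426); multiply by -1 so the first entry is positive: u = (3, -7.2426).
  ||u|| = √((3)² + (-7.2426)²) = √(61.4558) ≈ 7.8394,
  v_1 = u/||u|| ≈ (0.3827, -0.9239) (||v_1|| = 1).

λ_1 = 19.2426,  λ_2 = 10.7574;  v_1 ≈ (0.3827, -0.9239)


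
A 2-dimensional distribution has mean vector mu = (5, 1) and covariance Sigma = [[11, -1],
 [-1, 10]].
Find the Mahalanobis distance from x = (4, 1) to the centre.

Step 1 — centre the observation: (x - mu) = (-1, 0).

Step 2 — invert Sigma. det(Sigma) = 11·10 - (-1)² = 109.
  Sigma^{-1} = (1/det) · [[d, -b], [-b, a]] = [[0.0917, 0.0092],
 [0.0092, 0.1009]].

Step 3 — form the quadratic (x - mu)^T · Sigma^{-1} · (x - mu):
  Sigma^{-1} · (x - mu) = (-0.0917, -0.0092).
  (x - mu)^T · [Sigma^{-1} · (x - mu)] = (-1)·(-0.0917) + (0)·(-0.0092) = 0.0917.

Step 4 — take square root: d = √(0.0917) ≈ 0.3029.

d(x, mu) = √(0.0917) ≈ 0.3029


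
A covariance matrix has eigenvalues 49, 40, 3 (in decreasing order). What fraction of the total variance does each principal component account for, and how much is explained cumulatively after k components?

Step 1 — total variance = trace(Sigma) = Σ λ_i = 49 + 40 + 3 = 92.

Step 2 — fraction explained by component i = λ_i / Σ λ:
  PC1: 49/92 = 0.5326
  PC2: 40/92 = 0.4348
  PC3: 3/92 = 0.0326

Step 3 — cumulative fraction after k components = (λ_1 + ... + λ_k) / Σ λ:
  k = 1: 49/92 = 0.5326
  k = 2: (49 + 40)/92 = 89/92 = 0.9674
  k = 3: (49 + 40 + 3)/92 = 92/92 = 1

Summary (fraction, with percent):

explained: PC1 0.5326 (53.26%), PC2 0.4348 (43.48%), PC3 0.0326 (3.26%);  cumulative: 0.5326, 0.9674, 1


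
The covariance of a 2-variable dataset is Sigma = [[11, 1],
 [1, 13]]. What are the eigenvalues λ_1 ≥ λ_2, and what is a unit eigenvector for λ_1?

Step 1 — characteristic polynomial of 2×2 Sigma:
  det(Sigma - λI) = λ² - trace · λ + det = 0.
  trace = 11 + 13 = 24, det = 11·13 - (1)² = 142.
Step 2 — discriminant:
  Δ = trace² - 4·det = 576 - 568 = 8.
Step 3 — eigenvalues:
  λ = (trace ± √Δ)/2 = (24 ± 2.8284)/2,
  λ_1 = 13.4142,  λ_2 = 10.5858.

Step 4 — unit eigenvector for λ_1: solve (Sigma - λ_1 I)v = 0. First row:
  (11 - 13.4142)·v_x + (1)·v_y = 0, i.e. (-2.4142)·v_x + (1)·v_y = 0,
  so v ∝ (b, λ_1 - a) = (1, 2.4142) = u.
  ||u|| = √((1)² + (2.4142)²) = √(6.8284) ≈ 2.6131,
  v_1 = u/||u|| ≈ (0.3827, 0.9239) (||v_1|| = 1).

λ_1 = 13.4142,  λ_2 = 10.5858;  v_1 ≈ (0.3827, 0.9239)


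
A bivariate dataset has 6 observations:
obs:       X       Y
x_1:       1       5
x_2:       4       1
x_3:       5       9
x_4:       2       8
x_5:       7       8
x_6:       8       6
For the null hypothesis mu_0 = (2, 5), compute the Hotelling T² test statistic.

Step 1 — sample mean vector:
  mean(X) = (1 + 4 + 5 + 2 + 7 + 8) / 6 = 27/6 = 4.5
  mean(Y) = (5 + 1 + 9 + 8 + 8 + 6) / 6 = 37/6 = 6.1667
  x̄ = (4.5, 6.1667),  deviation x̄ - mu_0 = (4.5, 6.1667) - (2, 5) = (2.5, 1.1667).

Step 2 — sample covariance matrix, S[i,j] = (1/(n-1)) · Σ_k (x_{k,i} - mean_i) · (x_{k,j} - mean_j), divisor n-1 = 5:
  S[X,X] = ((-3.5)·(-3.5) + (-0.5)·(-0.5) + (0.5)·(0.5) + (-2.5)·(-2.5) + (2.5)·(2.5) + (3.5)·(3.5)) / 5 = 37.5/5 = 7.5
  S[X,Y] = ((-3.5)·(-1.1667) + (-0.5)·(-5.1667) + (0.5)·(2.8333) + (-2.5)·(1.8333) + (2.5)·(1.8333) + (3.5)·(-0.1667)) / 5 = 7.5/5 = 1.5
  S[Y,Y] = ((-1.1667)·(-1.1667) + (-5.1667)·(-5.1667) + (2.8333)·(2.8333) + (1.8333)·(1.8333) + (1.8333)·(1.8333) + (-0.1667)·(-0.1667)) / 5 = 42.8333/5 = 8.5667
  S = [[7.5, 1.5],
 [1.5, 8.5667]].

Step 3 — invert S. det(S) = 7.5·8.5667 - (1.5)² = 62.
  S^{-1} = (1/det) · [[d, -b], [-b, a]] = [[0.1382, -0.0242],
 [-0.0242, 0.121]].

Step 4 — quadratic form (x̄ - mu_0)^T · S^{-1} · (x̄ - mu_0):
  S^{-1} · (x̄ - mu_0) = (0.3172, 0.0806),
  (x̄ - mu_0)^T · [...] = (2.5)·(0.3172) + (1.1667)·(0.0806) = 0.8871.

Step 5 — scale by n: T² = 6 · 0.8871 = 5.3226.

T² ≈ 5.3226


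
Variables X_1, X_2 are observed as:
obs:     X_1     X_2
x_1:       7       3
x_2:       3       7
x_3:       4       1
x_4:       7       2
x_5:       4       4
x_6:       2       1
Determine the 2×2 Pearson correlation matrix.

Step 1 — column means:
  mean(X_1) = (7 + 3 + 4 + 7 + 4 + 2) / 6 = 27/6 = 4.5
  mean(X_2) = (3 + 7 + 1 + 2 + 4 + 1) / 6 = 18/6 = 3

Step 2 — sample variances and covariances s[i,j] = (1/(n-1)) · Σ_k (x_{k,i} - mean_i) · (x_{k,j} - mean_j), with n-1 = 5:
  s[X_1,X_1] = ((2.5)·(2.5) + (-1.5)·(-1.5) + (-0.5)·(-0.5) + (2.5)·(2.5) + (-0.5)·(-0.5) + (-2.5)·(-2.5)) / 5 = 21.5/5 = 4.3
  s[X_1,X_2] = ((2.5)·(0) + (-1.5)·(4) + (-0.5)·(-2) + (2.5)·(-1) + (-0.5)·(1) + (-2.5)·(-2)) / 5 = -3/5 = -0.6
  s[X_2,X_2] = ((0)·(0) + (4)·(4) + (-2)·(-2) + (-1)·(-1) + (1)·(1) + (-2)·(-2)) / 5 = 26/5 = 5.2
  Sample standard deviations s_i = √(s[i,i]):
  s(X_1) = √(4.3) = 2.0736
  s(X_2) = √(5.2) = 2.2804

Step 3 — r_{ij} = s_{ij} / (s_i · s_j):
  r[X_1,X_1] = 1 (diagonal).
  r[X_1,X_2] = -0.6 / (2.0736 · 2.2804) = -0.6 / 4.7286 = -0.1269
  r[X_2,X_2] = 1 (diagonal).

R is symmetric with unit diagonal. Assembling:

R = [[1, -0.1269],
 [-0.1269, 1]]


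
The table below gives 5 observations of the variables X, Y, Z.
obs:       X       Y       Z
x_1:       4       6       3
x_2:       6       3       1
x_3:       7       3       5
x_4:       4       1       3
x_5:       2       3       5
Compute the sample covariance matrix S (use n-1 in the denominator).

Step 1 — column means:
  mean(X) = (4 + 6 + 7 + 4 + 2) / 5 = 23/5 = 4.6
  mean(Y) = (6 + 3 + 3 + 1 + 3) / 5 = 16/5 = 3.2
  mean(Z) = (3 + 1 + 5 + 3 + 5) / 5 = 17/5 = 3.4

Step 2 — sample covariance S[i,j] = (1/(n-1)) · Σ_k (x_{k,i} - mean_i) · (x_{k,j} - mean_j), with n-1 = 4.
  S[X,X] = ((-0.6)·(-0.6) + (1.4)·(1.4) + (2.4)·(2.4) + (-0.6)·(-0.6) + (-2.6)·(-2.6)) / 4 = 15.2/4 = 3.8
  S[X,Y] = ((-0.6)·(2.8) + (1.4)·(-0.2) + (2.4)·(-0.2) + (-0.6)·(-2.2) + (-2.6)·(-0.2)) / 4 = -0.6/4 = -0.15
  S[X,Z] = ((-0.6)·(-0.4) + (1.4)·(-2.4) + (2.4)·(1.6) + (-0.6)·(-0.4) + (-2.6)·(1.6)) / 4 = -3.2/4 = -0.8
  S[Y,Y] = ((2.8)·(2.8) + (-0.2)·(-0.2) + (-0.2)·(-0.2) + (-2.2)·(-2.2) + (-0.2)·(-0.2)) / 4 = 12.8/4 = 3.2
  S[Y,Z] = ((2.8)·(-0.4) + (-0.2)·(-2.4) + (-0.2)·(1.6) + (-2.2)·(-0.4) + (-0.2)·(1.6)) / 4 = -0.4/4 = -0.1
  S[Z,Z] = ((-0.4)·(-0.4) + (-2.4)·(-2.4) + (1.6)·(1.6) + (-0.4)·(-0.4) + (1.6)·(1.6)) / 4 = 11.2/4 = 2.8

S is symmetric (S[j,i] = S[i,j]). Assembling:

S = [[3.8, -0.15, -0.8],
 [-0.15, 3.2, -0.1],
 [-0.8, -0.1, 2.8]]


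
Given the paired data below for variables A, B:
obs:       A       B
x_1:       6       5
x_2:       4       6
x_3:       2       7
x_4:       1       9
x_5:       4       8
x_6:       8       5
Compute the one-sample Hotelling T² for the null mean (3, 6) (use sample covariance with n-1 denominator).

Step 1 — sample mean vector:
  mean(A) = (6 + 4 + 2 + 1 + 4 + 8) / 6 = 25/6 = 4.1667
  mean(B) = (5 + 6 + 7 + 9 + 8 + 5) / 6 = 40/6 = 6.6667
  x̄ = (4.1667, 6.6667),  deviation x̄ - mu_0 = (4.1667, 6.6667) - (3, 6) = (1.1667, 0.6667).

Step 2 — sample covariance matrix, S[i,j] = (1/(n-1)) · Σ_k (x_{k,i} - mean_i) · (x_{k,j} - mean_j), divisor n-1 = 5:
  S[A,A] = ((1.8333)·(1.8333) + (-0.1667)·(-0.1667) + (-2.1667)·(-2.1667) + (-3.1667)·(-3.1667) + (-0.1667)·(-0.1667) + (3.8333)·(3.8333)) / 5 = 32.8333/5 = 6.5667
  S[A,B] = ((1.8333)·(-1.6667) + (-0.1667)·(-0.6667) + (-2.1667)·(0.3333) + (-3.1667)·(2.3333) + (-0.1667)·(1.3333) + (3.8333)·(-1.6667)) / 5 = -17.6667/5 = -3.5333
  S[B,B] = ((-1.6667)·(-1.6667) + (-0.6667)·(-0.6667) + (0.3333)·(0.3333) + (2.3333)·(2.3333) + (1.3333)·(1.3333) + (-1.6667)·(-1.6667)) / 5 = 13.3333/5 = 2.6667
  S = [[6.5667, -3.5333],
 [-3.5333, 2.6667]].

Step 3 — invert S. det(S) = 6.5667·2.6667 - (-3.5333)² = 5.0267.
  S^{-1} = (1/det) · [[d, -b], [-b, a]] = [[0.5305, 0.7029],
 [0.7029, 1.3064]].

Step 4 — quadratic form (x̄ - mu_0)^T · S^{-1} · (x̄ - mu_0):
  S^{-1} · (x̄ - mu_0) = (1.0875, 1.691),
  (x̄ - mu_0)^T · [...] = (1.1667)·(1.0875) + (0.6667)·(1.691) = 2.3961.

Step 5 — scale by n: T² = 6 · 2.3961 = 14.3767.

T² ≈ 14.3767


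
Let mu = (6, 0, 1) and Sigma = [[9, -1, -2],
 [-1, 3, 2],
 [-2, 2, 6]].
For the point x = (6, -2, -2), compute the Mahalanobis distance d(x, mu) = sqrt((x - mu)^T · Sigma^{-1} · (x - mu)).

Step 1 — centre the observation: (x - mu) = (0, -2, -3).

Step 2 — invert Sigma (cofactor / det for 3×3, or solve directly):
  Sigma^{-1} = [[0.1207, 0.0172, 0.0345],
 [0.0172, 0.431, -0.1379],
 [0.0345, -0.1379, 0.2241]].

Step 3 — form the quadratic (x - mu)^T · Sigma^{-1} · (x - mu):
  Sigma^{-1} · (x - mu) = (-0.1379, -0.4483, -0.3966).
  (x - mu)^T · [Sigma^{-1} · (x - mu)] = (0)·(-0.1379) + (-2)·(-0.4483) + (-3)·(-0.3966) = 2.0862.

Step 4 — take square root: d = √(2.0862) ≈ 1.4444.

d(x, mu) = √(2.0862) ≈ 1.4444


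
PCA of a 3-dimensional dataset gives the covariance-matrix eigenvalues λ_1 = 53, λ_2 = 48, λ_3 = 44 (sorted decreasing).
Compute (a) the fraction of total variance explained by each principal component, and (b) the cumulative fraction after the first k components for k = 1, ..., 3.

Step 1 — total variance = trace(Sigma) = Σ λ_i = 53 + 48 + 44 = 145.

Step 2 — fraction explained by component i = λ_i / Σ λ:
  PC1: 53/145 = 0.3655
  PC2: 48/145 = 0.331
  PC3: 44/145 = 0.3034

Step 3 — cumulative fraction after k components = (λ_1 + ... + λ_k) / Σ λ:
  k = 1: 53/145 = 0.3655
  k = 2: (53 + 48)/145 = 101/145 = 0.6966
  k = 3: (53 + 48 + 44)/145 = 145/145 = 1

Summary (fraction, with percent):

explained: PC1 0.3655 (36.55%), PC2 0.331 (33.1%), PC3 0.3034 (30.34%);  cumulative: 0.3655, 0.6966, 1


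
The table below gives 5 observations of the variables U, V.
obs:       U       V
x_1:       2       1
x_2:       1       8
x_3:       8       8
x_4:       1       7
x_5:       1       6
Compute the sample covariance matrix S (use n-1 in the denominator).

Step 1 — column means:
  mean(U) = (2 + 1 + 8 + 1 + 1) / 5 = 13/5 = 2.6
  mean(V) = (1 + 8 + 8 + 7 + 6) / 5 = 30/5 = 6

Step 2 — sample covariance S[i,j] = (1/(n-1)) · Σ_k (x_{k,i} - mean_i) · (x_{k,j} - mean_j), with n-1 = 4.
  S[U,U] = ((-0.6)·(-0.6) + (-1.6)·(-1.6) + (5.4)·(5.4) + (-1.6)·(-1.6) + (-1.6)·(-1.6)) / 4 = 37.2/4 = 9.3
  S[U,V] = ((-0.6)·(-5) + (-1.6)·(2) + (5.4)·(2) + (-1.6)·(1) + (-1.6)·(0)) / 4 = 9/4 = 2.25
  S[V,V] = ((-5)·(-5) + (2)·(2) + (2)·(2) + (1)·(1) + (0)·(0)) / 4 = 34/4 = 8.5

S is symmetric (S[j,i] = S[i,j]). Assembling:

S = [[9.3, 2.25],
 [2.25, 8.5]]


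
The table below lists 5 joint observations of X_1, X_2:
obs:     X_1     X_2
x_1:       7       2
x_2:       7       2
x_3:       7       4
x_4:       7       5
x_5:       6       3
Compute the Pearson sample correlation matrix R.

Step 1 — column means:
  mean(X_1) = (7 + 7 + 7 + 7 + 6) / 5 = 34/5 = 6.8
  mean(X_2) = (2 + 2 + 4 + 5 + 3) / 5 = 16/5 = 3.2

Step 2 — sample variances and covariances s[i,j] = (1/(n-1)) · Σ_k (x_{k,i} - mean_i) · (x_{k,j} - mean_j), with n-1 = 4:
  s[X_1,X_1] = ((0.2)·(0.2) + (0.2)·(0.2) + (0.2)·(0.2) + (0.2)·(0.2) + (-0.8)·(-0.8)) / 4 = 0.8/4 = 0.2
  s[X_1,X_2] = ((0.2)·(-1.2) + (0.2)·(-1.2) + (0.2)·(0.8) + (0.2)·(1.8) + (-0.8)·(-0.2)) / 4 = 0.2/4 = 0.05
  s[X_2,X_2] = ((-1.2)·(-1.2) + (-1.2)·(-1.2) + (0.8)·(0.8) + (1.8)·(1.8) + (-0.2)·(-0.2)) / 4 = 6.8/4 = 1.7
  Sample standard deviations s_i = √(s[i,i]):
  s(X_1) = √(0.2) = 0.4472
  s(X_2) = √(1.7) = 1.3038

Step 3 — r_{ij} = s_{ij} / (s_i · s_j):
  r[X_1,X_1] = 1 (diagonal).
  r[X_1,X_2] = 0.05 / (0.4472 · 1.3038) = 0.05 / 0.5831 = 0.0857
  r[X_2,X_2] = 1 (diagonal).

R is symmetric with unit diagonal. Assembling:

R = [[1, 0.0857],
 [0.0857, 1]]


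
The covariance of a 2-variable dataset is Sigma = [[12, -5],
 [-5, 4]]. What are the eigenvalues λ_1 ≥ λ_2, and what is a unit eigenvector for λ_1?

Step 1 — characteristic polynomial of 2×2 Sigma:
  det(Sigma - λI) = λ² - trace · λ + det = 0.
  trace = 12 + 4 = 16, det = 12·4 - (-5)² = 23.
Step 2 — discriminant:
  Δ = trace² - 4·det = 256 - 92 = 164.
Step 3 — eigenvalues:
  λ = (trace ± √Δ)/2 = (16 ± 12.8062)/2,
  λ_1 = 14.4031,  λ_2 = 1.5969.

Step 4 — unit eigenvector for λ_1: solve (Sigma - λ_1 I)v = 0. First row:
  (12 - 14.4031)·v_x + (-5)·v_y = 0, i.e. (-2.4031)·v_x + (-5)·v_y = 0,
  so v ∝ (b, λ_1 - a) = (-5, 2.4031); multiply by -1 so the first entry is positive: u = (5, -2.4031).
  ||u|| = √((5)² + (-2.4031)²) = √(30.775) ≈ 5.5475,
  v_1 = u/||u|| ≈ (0.9013, -0.4332) (||v_1|| = 1).

λ_1 = 14.4031,  λ_2 = 1.5969;  v_1 ≈ (0.9013, -0.4332)


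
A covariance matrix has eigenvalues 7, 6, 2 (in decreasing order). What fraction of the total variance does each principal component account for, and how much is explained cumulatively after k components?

Step 1 — total variance = trace(Sigma) = Σ λ_i = 7 + 6 + 2 = 15.

Step 2 — fraction explained by component i = λ_i / Σ λ:
  PC1: 7/15 = 0.4667
  PC2: 6/15 = 0.4
  PC3: 2/15 = 0.1333

Step 3 — cumulative fraction after k components = (λ_1 + ... + λ_k) / Σ λ:
  k = 1: 7/15 = 0.4667
  k = 2: (7 + 6)/15 = 13/15 = 0.8667
  k = 3: (7 + 6 + 2)/15 = 15/15 = 1

Summary (fraction, with percent):

explained: PC1 0.4667 (46.67%), PC2 0.4 (40%), PC3 0.1333 (13.33%);  cumulative: 0.4667, 0.8667, 1


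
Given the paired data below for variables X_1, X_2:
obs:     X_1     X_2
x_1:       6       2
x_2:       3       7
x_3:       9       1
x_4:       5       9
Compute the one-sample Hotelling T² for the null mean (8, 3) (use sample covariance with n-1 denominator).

Step 1 — sample mean vector:
  mean(X_1) = (6 + 3 + 9 + 5) / 4 = 23/4 = 5.75
  mean(X_2) = (2 + 7 + 1 + 9) / 4 = 19/4 = 4.75
  x̄ = (5.75, 4.75),  deviation x̄ - mu_0 = (5.75, 4.75) - (8, 3) = (-2.25, 1.75).

Step 2 — sample covariance matrix, S[i,j] = (1/(n-1)) · Σ_k (x_{k,i} - mean_i) · (x_{k,j} - mean_j), divisor n-1 = 3:
  S[X_1,X_1] = ((0.25)·(0.25) + (-2.75)·(-2.75) + (3.25)·(3.25) + (-0.75)·(-0.75)) / 3 = 18.75/3 = 6.25
  S[X_1,X_2] = ((0.25)·(-2.75) + (-2.75)·(2.25) + (3.25)·(-3.75) + (-0.75)·(4.25)) / 3 = -22.25/3 = -7.4167
  S[X_2,X_2] = ((-2.75)·(-2.75) + (2.25)·(2.25) + (-3.75)·(-3.75) + (4.25)·(4.25)) / 3 = 44.75/3 = 14.9167
  S = [[6.25, -7.4167],
 [-7.4167, 14.9167]].

Step 3 — invert S. det(S) = 6.25·14.9167 - (-7.4167)² = 38.2222.
  S^{-1} = (1/det) · [[d, -b], [-b, a]] = [[0.3903, 0.194],
 [0.194, 0.1635]].

Step 4 — quadratic form (x̄ - mu_0)^T · S^{-1} · (x̄ - mu_0):
  S^{-1} · (x̄ - mu_0) = (-0.5385, -0.1504),
  (x̄ - mu_0)^T · [...] = (-2.25)·(-0.5385) + (1.75)·(-0.1504) = 0.9484.

Step 5 — scale by n: T² = 4 · 0.9484 = 3.7936.

T² ≈ 3.7936


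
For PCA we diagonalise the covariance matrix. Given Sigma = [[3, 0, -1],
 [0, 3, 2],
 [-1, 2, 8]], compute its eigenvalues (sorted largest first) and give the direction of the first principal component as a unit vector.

Step 1 — characteristic polynomial p(λ) = det(λI - Sigma) = λ³ - tr·λ² + c_1·λ - det, where tr = trace, c_1 = sum of the principal 2×2 minors, det = det(Sigma):
  tr = 3 + 3 + 8 = 14,
  c_1 = (3·3 - (0)²) + (3·8 - (-1)²) + (3·8 - (2)²) = 9 + 23 + 20 = 52,
  det = 3·(3·8 - (2)²) - (0)·((0)·8 - (2)·(-1)) + (-1)·((0)·(2) - 3·(-1)) = 3·(20) - (0)·(2) + (-1)·(3) = 57.
  So p(λ) = λ³ - 14λ² + 52λ - 57.
Step 2 — look for an integer root (rational root theorem: any rational root is an integer divisor of 57). Testing λ = 3:
  p(3) = 27 - 126 + 156 - 57 = 0  ✓
  Dividing out (λ - 3): p(λ) = (λ - 3)(λ² - 11λ + 19).
Step 3 — remaining eigenvalues from the quadratic λ² - 11λ + 19 = 0:
  Δ = 11² - 4·19 = 121 - 76 = 45,  λ = (11 ± √45)/2 = (11 ± 6.7082)/2 ≈ 8.8541 or 2.1459.
  Sorted: λ_1 = 8.8541,  λ_2 = 3,  λ_3 = 2.1459  (check: sum = 14 = tr ✓).

Step 4 — unit eigenvector for λ_1 ≈ 8.8541: v spans the null space of (Sigma - λ_1 I), whose rows are
  r_1 = (-5.8541, 0, -1),  r_2 = (0, -5.8541, 2),  r_3 = (-1, 2, -0.8541).
  v is orthogonal to every row, so take v ∝ r_1 × r_2 = ((0)·(2) - (-1)·(-5.8541), (-1)·(0) - (-5.8541)·(2), (-5.8541)·(-5.8541) - (0)·(0)) ≈ (-5.8541, 11.7082, 34.2705).
  Rescale (multiply by -1 so the first nonzero entry is positive): u = (5.8541, -11.7082, -34.2705).
  ||u|| = √((5.8541)² + (-11.7082)² + (-34.2705)²) = √(1345.8204) ≈ 36.6854,  v_1 = u/||u|| ≈ (0.1596, -0.3192, -0.9342) (||v_1|| = 1).

λ_1 = 8.8541,  λ_2 = 3,  λ_3 = 2.1459;  v_1 ≈ (0.1596, -0.3192, -0.9342)


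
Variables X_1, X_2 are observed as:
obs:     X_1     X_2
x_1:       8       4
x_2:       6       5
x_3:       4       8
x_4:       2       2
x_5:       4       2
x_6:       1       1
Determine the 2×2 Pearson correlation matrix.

Step 1 — column means:
  mean(X_1) = (8 + 6 + 4 + 2 + 4 + 1) / 6 = 25/6 = 4.1667
  mean(X_2) = (4 + 5 + 8 + 2 + 2 + 1) / 6 = 22/6 = 3.6667

Step 2 — sample variances and covariances s[i,j] = (1/(n-1)) · Σ_k (x_{k,i} - mean_i) · (x_{k,j} - mean_j), with n-1 = 5:
  s[X_1,X_1] = ((3.8333)·(3.8333) + (1.8333)·(1.8333) + (-0.1667)·(-0.1667) + (-2.1667)·(-2.1667) + (-0.1667)·(-0.1667) + (-3.1667)·(-3.1667)) / 5 = 32.8333/5 = 6.5667
  s[X_1,X_2] = ((3.8333)·(0.3333) + (1.8333)·(1.3333) + (-0.1667)·(4.3333) + (-2.1667)·(-1.6667) + (-0.1667)·(-1.6667) + (-3.1667)·(-2.6667)) / 5 = 15.3333/5 = 3.0667
  s[X_2,X_2] = ((0.3333)·(0.3333) + (1.3333)·(1.3333) + (4.3333)·(4.3333) + (-1.6667)·(-1.6667) + (-1.6667)·(-1.6667) + (-2.6667)·(-2.6667)) / 5 = 33.3333/5 = 6.6667
  Sample standard deviations s_i = √(s[i,i]):
  s(X_1) = √(6.5667) = 2.5626
  s(X_2) = √(6.6667) = 2.582

Step 3 — r_{ij} = s_{ij} / (s_i · s_j):
  r[X_1,X_1] = 1 (diagonal).
  r[X_1,X_2] = 3.0667 / (2.5626 · 2.582) = 3.0667 / 6.6165 = 0.4635
  r[X_2,X_2] = 1 (diagonal).

R is symmetric with unit diagonal. Assembling:

R = [[1, 0.4635],
 [0.4635, 1]]


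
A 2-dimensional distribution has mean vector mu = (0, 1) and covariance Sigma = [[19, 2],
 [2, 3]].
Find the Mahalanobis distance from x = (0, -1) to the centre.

Step 1 — centre the observation: (x - mu) = (0, -2).

Step 2 — invert Sigma. det(Sigma) = 19·3 - (2)² = 53.
  Sigma^{-1} = (1/det) · [[d, -b], [-b, a]] = [[0.0566, -0.0377],
 [-0.0377, 0.3585]].

Step 3 — form the quadratic (x - mu)^T · Sigma^{-1} · (x - mu):
  Sigma^{-1} · (x - mu) = (0.0755, -0.717).
  (x - mu)^T · [Sigma^{-1} · (x - mu)] = (0)·(0.0755) + (-2)·(-0.717) = 1.434.

Step 4 — take square root: d = √(1.434) ≈ 1.1975.

d(x, mu) = √(1.434) ≈ 1.1975


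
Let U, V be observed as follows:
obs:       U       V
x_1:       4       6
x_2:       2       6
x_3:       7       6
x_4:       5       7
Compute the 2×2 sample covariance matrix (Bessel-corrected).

Step 1 — column means:
  mean(U) = (4 + 2 + 7 + 5) / 4 = 18/4 = 4.5
  mean(V) = (6 + 6 + 6 + 7) / 4 = 25/4 = 6.25

Step 2 — sample covariance S[i,j] = (1/(n-1)) · Σ_k (x_{k,i} - mean_i) · (x_{k,j} - mean_j), with n-1 = 3.
  S[U,U] = ((-0.5)·(-0.5) + (-2.5)·(-2.5) + (2.5)·(2.5) + (0.5)·(0.5)) / 3 = 13/3 = 4.3333
  S[U,V] = ((-0.5)·(-0.25) + (-2.5)·(-0.25) + (2.5)·(-0.25) + (0.5)·(0.75)) / 3 = 0.5/3 = 0.1667
  S[V,V] = ((-0.25)·(-0.25) + (-0.25)·(-0.25) + (-0.25)·(-0.25) + (0.75)·(0.75)) / 3 = 0.75/3 = 0.25

S is symmetric (S[j,i] = S[i,j]). Assembling:

S = [[4.3333, 0.1667],
 [0.1667, 0.25]]


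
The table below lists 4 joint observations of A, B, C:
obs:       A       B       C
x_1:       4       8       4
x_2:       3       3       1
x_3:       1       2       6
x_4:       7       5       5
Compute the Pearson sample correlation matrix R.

Step 1 — column means:
  mean(A) = (4 + 3 + 1 + 7) / 4 = 15/4 = 3.75
  mean(B) = (8 + 3 + 2 + 5) / 4 = 18/4 = 4.5
  mean(C) = (4 + 1 + 6 + 5) / 4 = 16/4 = 4

Step 2 — sample variances and covariances s[i,j] = (1/(n-1)) · Σ_k (x_{k,i} - mean_i) · (x_{k,j} - mean_j), with n-1 = 3:
  s[A,A] = ((0.25)·(0.25) + (-0.75)·(-0.75) + (-2.75)·(-2.75) + (3.25)·(3.25)) / 3 = 18.75/3 = 6.25
  s[A,B] = ((0.25)·(3.5) + (-0.75)·(-1.5) + (-2.75)·(-2.5) + (3.25)·(0.5)) / 3 = 10.5/3 = 3.5
  s[A,C] = ((0.25)·(0) + (-0.75)·(-3) + (-2.75)·(2) + (3.25)·(1)) / 3 = 0/3 = 0
  s[B,B] = ((3.5)·(3.5) + (-1.5)·(-1.5) + (-2.5)·(-2.5) + (0.5)·(0.5)) / 3 = 21/3 = 7
  s[B,C] = ((3.5)·(0) + (-1.5)·(-3) + (-2.5)·(2) + (0.5)·(1)) / 3 = 0/3 = 0
  s[C,C] = ((0)·(0) + (-3)·(-3) + (2)·(2) + (1)·(1)) / 3 = 14/3 = 4.6667
  Sample standard deviations s_i = √(s[i,i]):
  s(A) = √(6.25) = 2.5
  s(B) = √(7) = 2.6458
  s(C) = √(4.6667) = 2.1602

Step 3 — r_{ij} = s_{ij} / (s_i · s_j):
  r[A,A] = 1 (diagonal).
  r[A,B] = 3.5 / (2.5 · 2.6458) = 3.5 / 6.6144 = 0.5292
  r[A,C] = 0 / (2.5 · 2.1602) = 0 / 5.4006 = 0
  r[B,B] = 1 (diagonal).
  r[B,C] = 0 / (2.6458 · 2.1602) = 0 / 5.7155 = 0
  r[C,C] = 1 (diagonal).

R is symmetric with unit diagonal. Assembling:

R = [[1, 0.5292, 0],
 [0.5292, 1, 0],
 [0, 0, 1]]


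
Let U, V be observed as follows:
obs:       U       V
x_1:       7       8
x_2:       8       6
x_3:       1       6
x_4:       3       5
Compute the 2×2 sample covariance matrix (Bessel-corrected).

Step 1 — column means:
  mean(U) = (7 + 8 + 1 + 3) / 4 = 19/4 = 4.75
  mean(V) = (8 + 6 + 6 + 5) / 4 = 25/4 = 6.25

Step 2 — sample covariance S[i,j] = (1/(n-1)) · Σ_k (x_{k,i} - mean_i) · (x_{k,j} - mean_j), with n-1 = 3.
  S[U,U] = ((2.25)·(2.25) + (3.25)·(3.25) + (-3.75)·(-3.75) + (-1.75)·(-1.75)) / 3 = 32.75/3 = 10.9167
  S[U,V] = ((2.25)·(1.75) + (3.25)·(-0.25) + (-3.75)·(-0.25) + (-1.75)·(-1.25)) / 3 = 6.25/3 = 2.0833
  S[V,V] = ((1.75)·(1.75) + (-0.25)·(-0.25) + (-0.25)·(-0.25) + (-1.25)·(-1.25)) / 3 = 4.75/3 = 1.5833

S is symmetric (S[j,i] = S[i,j]). Assembling:

S = [[10.9167, 2.0833],
 [2.0833, 1.5833]]


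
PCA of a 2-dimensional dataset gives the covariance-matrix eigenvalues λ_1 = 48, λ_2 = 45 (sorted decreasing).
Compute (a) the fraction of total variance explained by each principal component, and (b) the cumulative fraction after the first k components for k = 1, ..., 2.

Step 1 — total variance = trace(Sigma) = Σ λ_i = 48 + 45 = 93.

Step 2 — fraction explained by component i = λ_i / Σ λ:
  PC1: 48/93 = 0.5161
  PC2: 45/93 = 0.4839

Step 3 — cumulative fraction after k components = (λ_1 + ... + λ_k) / Σ λ:
  k = 1: 48/93 = 0.5161
  k = 2: (48 + 45)/93 = 93/93 = 1

Summary (fraction, with percent):

explained: PC1 0.5161 (51.61%), PC2 0.4839 (48.39%);  cumulative: 0.5161, 1


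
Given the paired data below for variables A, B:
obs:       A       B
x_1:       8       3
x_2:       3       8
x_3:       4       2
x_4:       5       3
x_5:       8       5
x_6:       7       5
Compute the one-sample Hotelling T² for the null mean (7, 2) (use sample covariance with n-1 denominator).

Step 1 — sample mean vector:
  mean(A) = (8 + 3 + 4 + 5 + 8 + 7) / 6 = 35/6 = 5.8333
  mean(B) = (3 + 8 + 2 + 3 + 5 + 5) / 6 = 26/6 = 4.3333
  x̄ = (5.8333, 4.3333),  deviation x̄ - mu_0 = (5.8333, 4.3333) - (7, 2) = (-1.1667, 2.3333).

Step 2 — sample covariance matrix, S[i,j] = (1/(n-1)) · Σ_k (x_{k,i} - mean_i) · (x_{k,j} - mean_j), divisor n-1 = 5:
  S[A,A] = ((2.1667)·(2.1667) + (-2.8333)·(-2.8333) + (-1.8333)·(-1.8333) + (-0.8333)·(-0.8333) + (2.1667)·(2.1667) + (1.1667)·(1.1667)) / 5 = 22.8333/5 = 4.5667
  S[A,B] = ((2.1667)·(-1.3333) + (-2.8333)·(3.6667) + (-1.8333)·(-2.3333) + (-0.8333)·(-1.3333) + (2.1667)·(0.6667) + (1.1667)·(0.6667)) / 5 = -5.6667/5 = -1.1333
  S[B,B] = ((-1.3333)·(-1.3333) + (3.6667)·(3.6667) + (-2.3333)·(-2.3333) + (-1.3333)·(-1.3333) + (0.6667)·(0.6667) + (0.6667)·(0.6667)) / 5 = 23.3333/5 = 4.6667
  S = [[4.5667, -1.1333],
 [-1.1333, 4.6667]].

Step 3 — invert S. det(S) = 4.5667·4.6667 - (-1.1333)² = 20.0267.
  S^{-1} = (1/det) · [[d, -b], [-b, a]] = [[0.233, 0.0566],
 [0.0566, 0.228]].

Step 4 — quadratic form (x̄ - mu_0)^T · S^{-1} · (x̄ - mu_0):
  S^{-1} · (x̄ - mu_0) = (-0.1398, 0.466),
  (x̄ - mu_0)^T · [...] = (-1.1667)·(-0.1398) + (2.3333)·(0.466) = 1.2506.

Step 5 — scale by n: T² = 6 · 1.2506 = 7.5033.

T² ≈ 7.5033


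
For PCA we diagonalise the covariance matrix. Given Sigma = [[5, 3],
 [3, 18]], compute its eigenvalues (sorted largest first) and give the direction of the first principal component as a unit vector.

Step 1 — characteristic polynomial of 2×2 Sigma:
  det(Sigma - λI) = λ² - trace · λ + det = 0.
  trace = 5 + 18 = 23, det = 5·18 - (3)² = 81.
Step 2 — discriminant:
  Δ = trace² - 4·det = 529 - 324 = 205.
Step 3 — eigenvalues:
  λ = (trace ± √Δ)/2 = (23 ± 14.3178)/2,
  λ_1 = 18.6589,  λ_2 = 4.3411.

Step 4 — unit eigenvector for λ_1: solve (Sigma - λ_1 I)v = 0. First row:
  (5 - 18.6589)·v_x + (3)·v_y = 0, i.e. (-13.6589)·v_x + (3)·v_y = 0,
  so v ∝ (b, λ_1 - a) = (3, 13.6589) = u.
  ||u|| = √((3)² + (13.6589)²) = √(195.5658) ≈ 13.9845,
  v_1 = u/||u|| ≈ (0.2145, 0.9767) (||v_1|| = 1).

λ_1 = 18.6589,  λ_2 = 4.3411;  v_1 ≈ (0.2145, 0.9767)


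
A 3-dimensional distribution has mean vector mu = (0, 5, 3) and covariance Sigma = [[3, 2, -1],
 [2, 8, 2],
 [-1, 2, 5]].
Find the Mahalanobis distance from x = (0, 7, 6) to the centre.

Step 1 — centre the observation: (x - mu) = (0, 2, 3).

Step 2 — invert Sigma (cofactor / det for 3×3, or solve directly):
  Sigma^{-1} = [[0.5, -0.1667, 0.1667],
 [-0.1667, 0.1944, -0.1111],
 [0.1667, -0.1111, 0.2778]].

Step 3 — form the quadratic (x - mu)^T · Sigma^{-1} · (x - mu):
  Sigma^{-1} · (x - mu) = (0.1667, 0.0556, 0.6111).
  (x - mu)^T · [Sigma^{-1} · (x - mu)] = (0)·(0.1667) + (2)·(0.0556) + (3)·(0.6111) = 1.9444.

Step 4 — take square root: d = √(1.9444) ≈ 1.3944.

d(x, mu) = √(1.9444) ≈ 1.3944


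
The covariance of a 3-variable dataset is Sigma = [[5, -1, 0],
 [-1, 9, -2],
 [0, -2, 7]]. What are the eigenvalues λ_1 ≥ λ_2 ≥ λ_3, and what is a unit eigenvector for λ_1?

Step 1 — characteristic polynomial p(λ) = det(λI - Sigma) = λ³ - tr·λ² + c_1·λ - det, where tr = trace, c_1 = sum of the principal 2×2 minors, det = det(Sigma):
  tr = 5 + 9 + 7 = 21,
  c_1 = (5·9 - (-1)²) + (5·7 - (0)²) + (9·7 - (-2)²) = 44 + 35 + 59 = 138,
  det = 5·(9·7 - (-2)²) - (-1)·((-1)·7 - (-2)·(0)) + (0)·((-1)·(-2) - 9·(0)) = 5·(59) - (-1)·(-7) + (0)·(2) = 288.
  So p(λ) = λ³ - 21λ² + 138λ - 288.
Step 2 — look for an integer root (rational root theorem: any rational root is an integer divisor of 288). Testing λ = 6:
  p(6) = 216 - 756 + 828 - 288 = 0  ✓
  Dividing out (λ - 6): p(λ) = (λ - 6)(λ² - 15λ + 48).
Step 3 — remaining eigenvalues from the quadratic λ² - 15λ + 48 = 0:
  Δ = 15² - 4·48 = 225 - 192 = 33,  λ = (15 ± √33)/2 = (15 ± 5.7446)/2 ≈ 10.3723 or 4.6277.
  Sorted: λ_1 = 10.3723,  λ_2 = 6,  λ_3 = 4.6277  (check: sum = 21 = tr ✓).

Step 4 — unit eigenvector for λ_1 ≈ 10.3723: v spans the null space of (Sigma - λ_1 I), whose rows are
  r_1 = (-5.3723, -1, 0),  r_2 = (-1, -1.3723, -2),  r_3 = (0, -2, -3.3723).
  v is orthogonal to every row, so take v ∝ r_1 × r_2 = ((-1)·(-2) - (0)·(-1.3723), (0)·(-1) - (-5.3723)·(-2), (-5.3723)·(-1.3723) - (-1)·(-1)) ≈ (2, -10.7446, 6.3723).
  Let u = (2, -10.7446, 6.3723).
  ||u|| = √((2)² + (-10.7446)² + (6.3723)²) = √(160.0516) ≈ 12.6511,  v_1 = u/||u|| ≈ (0.1581, -0.8493, 0.5037) (||v_1|| = 1).

λ_1 = 10.3723,  λ_2 = 6,  λ_3 = 4.6277;  v_1 ≈ (0.1581, -0.8493, 0.5037)
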